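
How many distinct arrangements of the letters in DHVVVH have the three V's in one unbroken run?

12

Treat the 3 copies of V as a single block. The multiset to arrange is then {VVV, D, H, H}, 4 items in all.
That gives (4)!/(2!) = 12 arrangements.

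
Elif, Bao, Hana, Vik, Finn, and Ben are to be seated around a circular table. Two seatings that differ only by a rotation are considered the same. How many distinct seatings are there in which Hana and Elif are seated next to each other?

48

Glue Hana and Elif into a block (2 internal orders). Seating 5 units around a circle gives (4)! arrangements.
So 2 × (4)! = 2 × 24 = 48.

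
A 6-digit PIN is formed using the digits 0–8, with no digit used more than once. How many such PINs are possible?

This is a permutation of 6 out of 9: P(9,6) = 9!/3!.
9 × 8 × 7 × 6 × 5 × 4 = 60480.

60480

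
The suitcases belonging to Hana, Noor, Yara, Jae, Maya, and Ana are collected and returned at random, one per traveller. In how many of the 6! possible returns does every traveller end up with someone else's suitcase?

Count assignments avoiding every fixed point. For any j of the 6 travellers fixed to their own suitcase, the other 6−j can be arranged in (6−j)! ways.
By inclusion–exclusion this is Σ_{j=0}^{6} (−1)^j C(6,j)·(6−j)!.
Computing: 720 − 720 + 360 − 120 + 30 − 6 + 1 = 265.

265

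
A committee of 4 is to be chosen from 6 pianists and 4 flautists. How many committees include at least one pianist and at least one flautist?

Unrestricted: C(10,4) = 210 ways to pick any 4 of the 10.
Selections missing a whole group: no pianists → C(4,4) = 1; no flautists → C(6,4) = 15.
Both groups omitted at once is impossible, so 210 − 16 = 194.

194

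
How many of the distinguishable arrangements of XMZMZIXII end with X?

1680

Fix X in the last position and arrange the remaining 8 letters.
Those 8 letters have I appearing 3 times, M appearing twice, and Z appearing twice, giving (8)!/(3!·2!·2!) = 1680.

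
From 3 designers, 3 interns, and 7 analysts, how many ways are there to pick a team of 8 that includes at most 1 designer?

Split by how many designers are chosen (0 through 1).
Sum: C(3,0)·C(10,8) + C(3,1)·C(10,7) = 45 + 360 = 405.

405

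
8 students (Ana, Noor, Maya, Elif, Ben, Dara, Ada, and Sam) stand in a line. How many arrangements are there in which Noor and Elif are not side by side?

30240

Of the 8! = 40320 arrangements, those with Noor and Elif adjacent number 2 × 7! = 10080 (treat the pair as a block with 2 internal orders).
Complementary counting: 40320 − 10080 = 30240.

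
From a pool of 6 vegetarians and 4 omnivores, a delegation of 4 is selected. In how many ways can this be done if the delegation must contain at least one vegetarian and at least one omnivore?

194

Total 4-person selections from all 10: C(10,4) = 210.
Subtract selections that omit an entire group: no vegetarians → C(4,4) = 1; no omnivores → C(6,4) = 15.
Both groups omitted at once is impossible, so 210 − 16 = 194.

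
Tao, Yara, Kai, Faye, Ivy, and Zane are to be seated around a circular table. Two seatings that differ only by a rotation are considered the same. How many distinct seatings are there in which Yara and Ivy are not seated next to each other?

All circular seatings of 6 people number (5)! = 120.
Seatings with Yara beside Ivy: treat them as a block with 2 internal orders, giving 2 × (4)! = 48.
Subtracting, 120 − 48 = 72.

72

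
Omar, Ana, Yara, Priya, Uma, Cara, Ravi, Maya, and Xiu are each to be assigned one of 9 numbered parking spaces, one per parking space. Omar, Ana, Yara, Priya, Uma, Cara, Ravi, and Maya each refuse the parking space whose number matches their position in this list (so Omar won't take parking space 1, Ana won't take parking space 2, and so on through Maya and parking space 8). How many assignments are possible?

Let Aᵢ (for 1 ≤ i ≤ 8) be the placements that put person i in their forbidden parking space. Any j of these fix j positions, leaving (9−j)! ways to fill the rest, and there are C(8,j) ways to pick which j.
By inclusion–exclusion, the number of valid placements is Σ_{j=0}^{8} (−1)^j C(8,j)·(9−j)!.
Computing: 362880 − 322560 + 141120 − 40320 + 8400 − 1344 + 168 − 16 + 1 = 148329.

148329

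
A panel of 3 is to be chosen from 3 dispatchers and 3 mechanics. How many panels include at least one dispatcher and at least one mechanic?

18

Total 3-person selections from all 6: C(6,3) = 20.
Selections missing a whole group: no dispatchers → C(3,3) = 1; no mechanics → C(3,3) = 1.
Both groups omitted at once is impossible, so 20 − 2 = 18.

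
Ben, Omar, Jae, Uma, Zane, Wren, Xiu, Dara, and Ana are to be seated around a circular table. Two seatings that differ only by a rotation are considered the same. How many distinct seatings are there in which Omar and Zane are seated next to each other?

Glue Omar and Zane into a block (2 internal orders). Seating 8 units around a circle gives (7)! arrangements.
So 2 × (7)! = 2 × 5040 = 10080.

10080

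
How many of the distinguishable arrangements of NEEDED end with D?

20

With the last slot taken by D, it remains to arrange the other 5 letters (NEEED).
Those 5 letters have E appearing 3 times, giving (5)!/(3!) = 20.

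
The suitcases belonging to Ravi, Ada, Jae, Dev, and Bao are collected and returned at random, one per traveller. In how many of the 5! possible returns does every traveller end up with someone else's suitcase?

44

Count assignments avoiding every fixed point. For any j of the 5 travellers fixed to their own suitcase, the other 5−j can be arranged in (5−j)! ways.
By inclusion–exclusion this is Σ_{j=0}^{5} (−1)^j C(5,j)·(5−j)!.
Computing: 120 − 120 + 60 − 20 + 5 − 1 = 44.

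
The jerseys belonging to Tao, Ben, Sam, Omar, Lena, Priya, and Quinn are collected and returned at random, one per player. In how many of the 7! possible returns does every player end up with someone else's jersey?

Count assignments avoiding every fixed point. For any j of the 7 players fixed to their old jersey, the other 7−j can be arranged in (7−j)! ways.
By inclusion–exclusion this is Σ_{j=0}^{7} (−1)^j C(7,j)·(7−j)!.
Computing: 5040 − 5040 + 2520 − 840 + 210 − 42 + 7 − 1 = 1854.

1854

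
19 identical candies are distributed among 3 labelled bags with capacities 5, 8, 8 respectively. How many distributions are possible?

Without the upper bounds there are C(21,2) = 210 ways to split 19 among 3 bags.
Subtract solutions that violate a single cap (substitute x_i' = x_i − (cap_i+1)): x_1 ≥ 6 gives C(15,2) = 105; x_2 ≥ 9 gives C(12,2) = 66; x_3 ≥ 9 gives C(12,2) = 66. Together 237.
Add back pairs where two caps are both exceeded: 15 + 15 + 3 = 33.
By inclusion–exclusion the count is 210 − 237 + 33 = 6.

6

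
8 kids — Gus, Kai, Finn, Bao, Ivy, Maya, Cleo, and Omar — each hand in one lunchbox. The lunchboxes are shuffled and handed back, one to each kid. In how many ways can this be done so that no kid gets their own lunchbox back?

Let Aᵢ be the assignments in which kid i gets their own lunchbox. We want the size of the complement of A₁∪…∪A_8.
By inclusion–exclusion this is Σ_{j=0}^{8} (−1)^j C(8,j)·(8−j)!.
Computing: 40320 − 40320 + 20160 − 6720 + 1680 − 336 + 56 − 8 + 1 = 14833.

14833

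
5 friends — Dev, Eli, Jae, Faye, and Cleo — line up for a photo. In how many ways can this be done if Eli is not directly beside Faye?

There are 5! = 120 arrangements in all. If Eli and Faye are adjacent, merging them into one block gives 2·(4)! = 48 arrangements.
Complementary counting: 120 − 48 = 72.

72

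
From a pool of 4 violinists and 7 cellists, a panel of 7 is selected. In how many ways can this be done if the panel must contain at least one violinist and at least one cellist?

329

With no constraint there are C(11,7) = 330 possible selections.
Selections missing a whole group: no violinists → C(7,7) = 1; no cellists → C(4,7) = 0.
Both groups omitted at once is impossible, so 330 − 1 = 329.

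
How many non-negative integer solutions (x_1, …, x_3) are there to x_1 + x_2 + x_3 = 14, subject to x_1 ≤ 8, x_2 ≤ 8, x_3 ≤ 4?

25

Ignoring the caps, the number of non-negative solutions to x_1+…+x_3 = 14 is C(16,2) = 120.
Subtract solutions that violate a single cap (substitute x_i' = x_i − (cap_i+1)): x_1 ≥ 9 gives C(7,2) = 21; x_2 ≥ 9 gives C(7,2) = 21; x_3 ≥ 5 gives C(11,2) = 55. Together 97.
Add back pairs where two caps are both exceeded: 0 + 1 + 1 = 2.
By inclusion–exclusion the count is 120 − 97 + 2 = 25.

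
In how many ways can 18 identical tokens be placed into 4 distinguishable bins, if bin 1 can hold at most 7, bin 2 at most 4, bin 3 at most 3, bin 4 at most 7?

By stars and bars, unrestricted non-negative solutions to x_1+…+x_4 = 18 number C(18+3,3) = 1330.
Subtract solutions that violate a single cap (substitute x_i' = x_i − (cap_i+1)): x_1 ≥ 8 gives C(13,3) = 286; x_2 ≥ 5 gives C(16,3) = 560; x_3 ≥ 4 gives C(17,3) = 680; x_4 ≥ 8 gives C(13,3) = 286. Together 1812.
Add back pairs where two caps are both exceeded: 56 + 84 + 10 + 220 + 56 + 84 = 510.
Subtract triples: 4 + 0 + 0 + 4 = 8.
By inclusion–exclusion the count is 1330 − 1812 + 510 − 8 = 20.

20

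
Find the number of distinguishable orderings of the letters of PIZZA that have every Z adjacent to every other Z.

Treat the 2 copies of Z as a single block. The multiset to arrange is then {ZZ, A, I, P}, 4 items in all.
All 4 items are distinct, so there are (4)! = 24 arrangements.

24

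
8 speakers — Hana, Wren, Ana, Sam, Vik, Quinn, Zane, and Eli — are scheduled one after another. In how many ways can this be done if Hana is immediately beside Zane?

Place the 6 others and the Hana-Zane pair as 7 objects in a line; the pair has 2 internal arrangements.
So the count is 2·(7)! = 10080.

10080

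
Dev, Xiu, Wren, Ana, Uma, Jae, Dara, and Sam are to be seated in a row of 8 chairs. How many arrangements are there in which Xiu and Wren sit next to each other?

Place the 6 others and the Xiu-Wren pair as 7 objects in a line; the pair has 2 internal arrangements.
So the count is 2·(7)! = 10080.

10080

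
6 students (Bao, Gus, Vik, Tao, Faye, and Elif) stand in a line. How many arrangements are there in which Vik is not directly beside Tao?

480

There are 6! = 720 arrangements in all. If Vik and Tao are adjacent, merging them into one block gives 2·(5)! = 240 arrangements.
Complementary counting: 720 − 240 = 480.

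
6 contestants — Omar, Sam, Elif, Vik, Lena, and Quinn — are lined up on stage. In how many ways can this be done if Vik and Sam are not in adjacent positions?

480

Of the 6! = 720 arrangements, those with Vik and Sam adjacent number 2 × 5! = 240 (treat the pair as a block with 2 internal orders).
Complementary counting: 720 − 240 = 480.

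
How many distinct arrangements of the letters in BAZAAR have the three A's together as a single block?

Treat the 3 copies of A as a single block. The multiset to arrange is then {AAA, B, R, Z}, 4 items in all.
All 4 items are distinct, so there are (4)! = 24 arrangements.

24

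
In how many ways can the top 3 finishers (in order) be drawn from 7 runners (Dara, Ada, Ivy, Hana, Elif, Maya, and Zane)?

210

There are 7 choices for 1st place, 6 for 2nd, and 5 for 3rd.
That gives 7 × 6 × 5 = 210.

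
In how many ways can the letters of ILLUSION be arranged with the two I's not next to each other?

7560

There are 8!/(2!·2!) = 10080 arrangements of ILLUSION in total.
Arrangements with the I's together: treat II as one letter, giving (7)!/(2!) = 2520.
Subtracting, 10080 − 2520 = 7560 arrangements keep the I's apart.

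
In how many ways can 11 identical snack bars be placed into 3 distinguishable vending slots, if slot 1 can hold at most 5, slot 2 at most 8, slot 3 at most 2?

12

Without the upper bounds there are C(13,2) = 78 ways to split 11 among 3 vending slots.
Subtract solutions that violate a single cap (substitute x_i' = x_i − (cap_i+1)): x_1 ≥ 6 gives C(7,2) = 21; x_2 ≥ 9 gives C(4,2) = 6; x_3 ≥ 3 gives C(10,2) = 45. Together 72.
Add back pairs where two caps are both exceeded: 0 + 6 + 0 = 6.
By inclusion–exclusion the count is 78 − 72 + 6 = 12.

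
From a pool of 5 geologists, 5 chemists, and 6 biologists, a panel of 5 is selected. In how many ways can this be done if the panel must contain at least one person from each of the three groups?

3200

Unrestricted: C(16,5) = 4368 ways to pick any 5 of the 16.
Subtract selections that omit an entire group: no geologists → C(11,5) = 462; no chemists → C(11,5) = 462; no biologists → C(10,5) = 252.
Add back selections omitting two groups (i.e. drawn from a single group): C(5,5) + C(5,5) + C(6,5) = 8.
By inclusion–exclusion: 4368 − 1176 + 8 = 3200.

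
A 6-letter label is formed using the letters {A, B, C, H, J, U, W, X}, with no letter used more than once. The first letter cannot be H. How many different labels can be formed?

17640

The first letter has 8−1 = 7 choices (anything except H).
The remaining 5 letters are filled from the other 7 symbols without repetition: 7 × 6 × 5 × 4 × 3 = 2520.
Total: 7 × 2520 = 17640.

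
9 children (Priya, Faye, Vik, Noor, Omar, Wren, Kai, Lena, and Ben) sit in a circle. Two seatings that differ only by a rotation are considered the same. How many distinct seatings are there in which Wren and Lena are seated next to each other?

10080

Treat {Wren, Lena} as one unit (2 internal orders) and seat the resulting 8 units around the table: (7)! circular arrangements.
So 2 × (7)! = 2 × 5040 = 10080.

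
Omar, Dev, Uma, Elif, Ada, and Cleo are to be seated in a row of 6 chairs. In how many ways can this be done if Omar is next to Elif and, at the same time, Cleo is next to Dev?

96

Treat {Omar,Elif} as one block (2 orders) and {Cleo,Dev} as another (2 orders).
That leaves 4 units to arrange: 2 × 2 × 4! = 4 × 24 = 96.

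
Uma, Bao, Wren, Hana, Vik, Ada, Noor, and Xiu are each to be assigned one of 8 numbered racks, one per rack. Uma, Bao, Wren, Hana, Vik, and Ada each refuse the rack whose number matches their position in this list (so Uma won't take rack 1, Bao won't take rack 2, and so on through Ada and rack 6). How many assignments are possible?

Let Aᵢ (for 1 ≤ i ≤ 6) be the placements that put person i in their forbidden rack. Any j of these fix j positions, leaving (8−j)! ways to fill the rest, and there are C(6,j) ways to pick which j.
By inclusion–exclusion, the number of valid placements is Σ_{j=0}^{6} (−1)^j C(6,j)·(8−j)!.
Computing: 40320 − 30240 + 10800 − 2400 + 360 − 36 + 2 = 18806.

18806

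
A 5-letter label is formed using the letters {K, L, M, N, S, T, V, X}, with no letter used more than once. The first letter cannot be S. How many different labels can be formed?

The first letter has 8−1 = 7 choices (anything except S).
The remaining 4 letters are filled from the other 7 symbols without repetition: 7 × 6 × 5 × 4 = 840.
Total: 7 × 840 = 5880.

5880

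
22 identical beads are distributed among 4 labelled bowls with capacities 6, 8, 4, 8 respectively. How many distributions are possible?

By stars and bars, unrestricted non-negative solutions to x_1+…+x_4 = 22 number C(22+3,3) = 2300.
Subtract solutions that violate a single cap (substitute x_i' = x_i − (cap_i+1)): x_1 ≥ 7 gives C(18,3) = 816; x_2 ≥ 9 gives C(16,3) = 560; x_3 ≥ 5 gives C(20,3) = 1140; x_4 ≥ 9 gives C(16,3) = 560. Together 3076.
Add back pairs where two caps are both exceeded: 84 + 286 + 84 + 165 + 35 + 165 = 819.
Subtract triples: 4 + 0 + 4 + 0 = 8.
By inclusion–exclusion the count is 2300 − 3076 + 819 − 8 = 35.

35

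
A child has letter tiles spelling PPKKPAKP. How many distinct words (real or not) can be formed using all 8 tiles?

PPKKPAKP has 8 letters with K appearing 3 times and P appearing 4 times.
The number of distinct arrangements is 8!/(4!·3!) = 40320/144 = 280.

280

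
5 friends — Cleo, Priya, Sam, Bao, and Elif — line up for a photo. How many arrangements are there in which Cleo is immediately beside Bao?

48

Glue Cleo and Bao into one block (2 internal orders), leaving 4 units to arrange in a row.
That gives 2 × 4! = 2 × 24 = 48.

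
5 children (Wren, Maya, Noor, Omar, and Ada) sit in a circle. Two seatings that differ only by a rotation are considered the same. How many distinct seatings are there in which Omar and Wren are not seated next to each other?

12

All circular seatings of 5 people number (4)! = 24.
Those with Omar next to Wren: fuse the pair into one unit and seat 4 units around a circle — 2·(3)! = 12.
Subtracting, 24 − 12 = 12.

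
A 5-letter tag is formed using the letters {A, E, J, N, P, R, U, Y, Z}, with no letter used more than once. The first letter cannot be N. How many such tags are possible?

The first letter has 9−1 = 8 choices (anything except N).
The remaining 4 letters are filled from the other 8 symbols without repetition: 8 × 7 × 6 × 5 = 1680.
Total: 8 × 1680 = 13440.

13440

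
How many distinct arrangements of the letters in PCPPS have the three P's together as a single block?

6

Treat the 3 copies of P as a single block. The multiset to arrange is then {PPP, C, S}, 3 items in all.
All 3 items are distinct, so there are (3)! = 6 arrangements.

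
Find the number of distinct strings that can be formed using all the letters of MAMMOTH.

840

MAMMOTH has 7 letters with M appearing 3 times.
So there are 7! / (3!) = 840 distinguishable arrangements.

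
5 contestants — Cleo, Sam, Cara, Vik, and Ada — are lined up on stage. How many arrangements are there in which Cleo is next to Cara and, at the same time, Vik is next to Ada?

24

Treat {Cleo,Cara} as one block (2 orders) and {Vik,Ada} as another (2 orders).
That leaves 3 units to arrange: 2 × 2 × 3! = 4 × 6 = 24.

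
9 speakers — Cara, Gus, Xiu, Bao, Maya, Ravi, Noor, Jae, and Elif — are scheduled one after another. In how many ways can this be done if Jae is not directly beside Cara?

There are 9! = 362880 arrangements in all. If Jae and Cara are adjacent, merging them into one block gives 2·(8)! = 80640 arrangements.
Complementary counting: 362880 − 80640 = 282240.

282240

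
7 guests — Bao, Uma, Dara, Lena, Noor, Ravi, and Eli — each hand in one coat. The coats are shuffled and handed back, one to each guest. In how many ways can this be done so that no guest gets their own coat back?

1854

Count assignments avoiding every fixed point. For any j of the 7 guests fixed to their own coat, the other 7−j can be arranged in (7−j)! ways.
By inclusion–exclusion this is Σ_{j=0}^{7} (−1)^j C(7,j)·(7−j)!.
Computing: 5040 − 5040 + 2520 − 840 + 210 − 42 + 7 − 1 = 1854.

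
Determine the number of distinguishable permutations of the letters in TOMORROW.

3360

TOMORROW has 8 letters with O appearing 3 times and R appearing twice.
So there are 8! / (3!·2!) = 3360 distinguishable arrangements.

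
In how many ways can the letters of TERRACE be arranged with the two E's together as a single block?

360

Treat the 2 copies of E as a single block. The multiset to arrange is then {EE, A, C, R, R, T}, 6 items in all.
That gives (6)!/(2!) = 360 arrangements.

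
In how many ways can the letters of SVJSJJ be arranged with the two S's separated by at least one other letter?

40

Total arrangements of SVJSJJ: 6!/(3!·2!) = 60.
Arrangements with the S's together: treat SS as one letter, giving (5)!/(3!) = 20.
Subtracting, 60 − 20 = 40 arrangements keep the S's apart.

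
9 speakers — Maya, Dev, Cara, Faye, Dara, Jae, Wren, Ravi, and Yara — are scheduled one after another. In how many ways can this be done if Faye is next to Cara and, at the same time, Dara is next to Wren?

20160

Treat {Faye,Cara} as one block (2 orders) and {Dara,Wren} as another (2 orders).
That leaves 7 units to arrange: 2 × 2 × 7! = 4 × 5040 = 20160.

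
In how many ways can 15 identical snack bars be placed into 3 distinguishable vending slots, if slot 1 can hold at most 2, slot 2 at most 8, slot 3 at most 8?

9

Without the upper bounds there are C(17,2) = 136 ways to split 15 among 3 vending slots.
Subtract solutions that violate a single cap (substitute x_i' = x_i − (cap_i+1)): x_1 ≥ 3 gives C(14,2) = 91; x_2 ≥ 9 gives C(8,2) = 28; x_3 ≥ 9 gives C(8,2) = 28. Together 147.
Add back pairs where two caps are both exceeded: 10 + 10 + 0 = 20.
By inclusion–exclusion the count is 136 − 147 + 20 = 9.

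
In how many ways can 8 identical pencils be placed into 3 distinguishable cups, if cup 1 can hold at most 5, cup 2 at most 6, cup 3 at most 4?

26

Ignoring the caps, the number of non-negative solutions to x_1+…+x_3 = 8 is C(10,2) = 45.
Subtract solutions that violate a single cap (substitute x_i' = x_i − (cap_i+1)): x_1 ≥ 6 gives C(4,2) = 6; x_2 ≥ 7 gives C(3,2) = 3; x_3 ≥ 5 gives C(5,2) = 10. Together 19.
No two caps can be exceeded simultaneously, so the pair terms are all 0.
By inclusion–exclusion the count is 45 − 19 + 0 = 26.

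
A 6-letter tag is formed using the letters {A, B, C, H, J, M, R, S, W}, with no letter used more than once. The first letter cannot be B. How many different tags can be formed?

The first letter has 9−1 = 8 choices (anything except B).
The remaining 5 letters are filled from the other 8 symbols without repetition: 8 × 7 × 6 × 5 × 4 = 6720.
Total: 8 × 6720 = 53760.

53760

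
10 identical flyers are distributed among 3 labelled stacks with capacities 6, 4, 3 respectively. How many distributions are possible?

By stars and bars, unrestricted non-negative solutions to x_1+…+x_3 = 10 number C(10+2,2) = 66.
Subtract solutions that violate a single cap (substitute x_i' = x_i − (cap_i+1)): x_1 ≥ 7 gives C(5,2) = 10; x_2 ≥ 5 gives C(7,2) = 21; x_3 ≥ 4 gives C(8,2) = 28. Together 59.
Add back pairs where two caps are both exceeded: 0 + 0 + 3 = 3.
By inclusion–exclusion the count is 66 − 59 + 3 = 10.

10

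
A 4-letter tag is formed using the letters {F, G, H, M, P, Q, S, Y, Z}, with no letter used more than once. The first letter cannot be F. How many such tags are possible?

The first letter has 9−1 = 8 choices (anything except F).
The remaining 3 letters are filled from the other 8 symbols without repetition: 8 × 7 × 6 = 336.
Total: 8 × 336 = 2688.

2688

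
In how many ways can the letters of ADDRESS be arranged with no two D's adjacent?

Total arrangements of ADDRESS: 7!/(2!·2!) = 1260.
Arrangements with the D's together: treat DD as one letter, giving (6)!/(2!) = 360.
Subtracting, 1260 − 360 = 900 arrangements keep the D's apart.

900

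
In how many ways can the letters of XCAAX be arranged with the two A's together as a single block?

12

Treat the 2 copies of A as a single block. The multiset to arrange is then {AA, C, X, X}, 4 items in all.
That gives (4)!/(2!) = 12 arrangements.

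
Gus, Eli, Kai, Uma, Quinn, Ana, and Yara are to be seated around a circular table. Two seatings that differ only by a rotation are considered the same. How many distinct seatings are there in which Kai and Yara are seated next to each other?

240

Treat {Kai, Yara} as one unit (2 internal orders) and seat the resulting 6 units around the table: (5)! circular arrangements.
So 2 × (5)! = 2 × 120 = 240.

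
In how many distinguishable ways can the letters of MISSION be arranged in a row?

1260

MISSION has 7 letters with I appearing twice and S appearing twice.
Dividing 7! = 5040 by 2!·2! = 4 for the repeated letters gives 1260.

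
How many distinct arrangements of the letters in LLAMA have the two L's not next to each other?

Total arrangements of LLAMA: 5!/(2!·2!) = 30.
If the two L's are adjacent, glue them into one block, leaving 4 items to arrange: (4)!/(2!) = 12 ways.
Hence 30 − 12 = 18.

18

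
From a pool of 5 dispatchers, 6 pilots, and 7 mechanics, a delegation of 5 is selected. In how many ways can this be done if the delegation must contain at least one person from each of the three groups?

Total 5-person selections from all 18: C(18,5) = 8568.
Selections missing a whole group: no dispatchers → C(13,5) = 1287; no pilots → C(12,5) = 792; no mechanics → C(11,5) = 462.
Add back selections omitting two groups (i.e. drawn from a single group): C(5,5) + C(6,5) + C(7,5) = 28.
By inclusion–exclusion: 8568 − 2541 + 28 = 6055.

6055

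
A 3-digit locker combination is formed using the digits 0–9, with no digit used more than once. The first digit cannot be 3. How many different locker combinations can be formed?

The first digit has 10−1 = 9 choices (anything except 3).
The remaining 2 digits are filled from the other 9 symbols without repetition: 9 × 8 = 72.
Total: 9 × 72 = 648.

648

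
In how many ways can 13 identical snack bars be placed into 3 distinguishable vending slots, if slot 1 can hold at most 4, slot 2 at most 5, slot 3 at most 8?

15

Ignoring the caps, the number of non-negative solutions to x_1+…+x_3 = 13 is C(15,2) = 105.
Subtract solutions that violate a single cap (substitute x_i' = x_i − (cap_i+1)): x_1 ≥ 5 gives C(10,2) = 45; x_2 ≥ 6 gives C(9,2) = 36; x_3 ≥ 9 gives C(6,2) = 15. Together 96.
Add back pairs where two caps are both exceeded: 6 + 0 + 0 = 6.
By inclusion–exclusion the count is 105 − 96 + 6 = 15.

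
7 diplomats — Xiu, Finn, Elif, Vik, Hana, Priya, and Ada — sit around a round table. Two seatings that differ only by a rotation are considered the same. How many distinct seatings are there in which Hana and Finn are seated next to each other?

240

Glue Hana and Finn into a block (2 internal orders). Seating 6 units around a circle gives (5)! arrangements.
So 2 × (5)! = 2 × 120 = 240.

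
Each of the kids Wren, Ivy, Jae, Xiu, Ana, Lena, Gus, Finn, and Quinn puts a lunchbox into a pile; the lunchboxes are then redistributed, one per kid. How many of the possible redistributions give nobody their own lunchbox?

Let Aᵢ be the assignments in which kid i gets their own lunchbox. We want the size of the complement of A₁∪…∪A_9.
By inclusion–exclusion this is Σ_{j=0}^{9} (−1)^j C(9,j)·(9−j)!.
Computing: 362880 − 362880 + 181440 − 60480 + 15120 − 3024 + 504 − 72 + 9 − 1 = 133496.

133496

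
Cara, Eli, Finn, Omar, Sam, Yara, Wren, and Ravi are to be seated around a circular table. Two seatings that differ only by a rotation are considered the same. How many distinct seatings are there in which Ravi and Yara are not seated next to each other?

3600

All circular seatings of 8 people number (7)! = 5040.
Seatings with Ravi beside Yara: treat them as a block with 2 internal orders, giving 2 × (6)! = 1440.
Subtracting, 5040 − 1440 = 3600.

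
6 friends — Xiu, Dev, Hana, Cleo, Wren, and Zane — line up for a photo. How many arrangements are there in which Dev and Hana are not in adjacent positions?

Of the 6! = 720 arrangements, those with Dev and Hana adjacent number 2 × 5! = 240 (treat the pair as a block with 2 internal orders).
Complementary counting: 720 − 240 = 480.

480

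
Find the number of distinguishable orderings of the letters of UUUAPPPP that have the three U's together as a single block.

Treat the 3 copies of U as a single block. The multiset to arrange is then {UUU, A, P, P, P, P}, 6 items in all.
That gives (6)!/(4!) = 30 arrangements.

30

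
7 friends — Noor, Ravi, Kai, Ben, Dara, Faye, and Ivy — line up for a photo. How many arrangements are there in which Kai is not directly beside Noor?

3600

There are 7! = 5040 arrangements in all. If Kai and Noor are adjacent, merging them into one block gives 2·(6)! = 1440 arrangements.
So 5040 − 1440 = 3600 arrangements keep them apart.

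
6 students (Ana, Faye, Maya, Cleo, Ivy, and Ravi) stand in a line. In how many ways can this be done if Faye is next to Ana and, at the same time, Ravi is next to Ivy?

96

Treat {Faye,Ana} as one block (2 orders) and {Ravi,Ivy} as another (2 orders).
That leaves 4 units to arrange: 2 × 2 × 4! = 4 × 24 = 96.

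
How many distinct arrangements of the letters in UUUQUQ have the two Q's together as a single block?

5

Treat the 2 copies of Q as a single block. The multiset to arrange is then {QQ, U, U, U, U}, 5 items in all.
That gives (5)!/(4!) = 5 arrangements.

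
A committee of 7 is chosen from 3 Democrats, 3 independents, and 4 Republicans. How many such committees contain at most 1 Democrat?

Split by how many Democrats are chosen (0 through 1).
Sum: C(3,0)·C(7,7) + C(3,1)·C(7,6) = 1 + 21 = 22.

22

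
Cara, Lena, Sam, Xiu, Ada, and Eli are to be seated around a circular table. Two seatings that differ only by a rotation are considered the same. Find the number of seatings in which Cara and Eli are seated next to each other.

Glue Cara and Eli into a block (2 internal orders). Seating 5 units around a circle gives (4)! arrangements.
So 2 × (4)! = 2 × 24 = 48.

48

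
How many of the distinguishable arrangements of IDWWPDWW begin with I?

With the first slot taken by I, it remains to arrange the other 7 letters (DWWPDWW).
Those 7 letters have D appearing twice and W appearing 4 times, giving (7)!/(4!·2!) = 105.

105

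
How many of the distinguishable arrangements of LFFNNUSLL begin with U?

Fix U in the first position and arrange the remaining 8 letters.
Those 8 letters have F appearing twice, L appearing 3 times, and N appearing twice, giving (8)!/(3!·2!·2!) = 1680.

1680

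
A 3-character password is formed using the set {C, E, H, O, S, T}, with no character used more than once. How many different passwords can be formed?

120

With no repetition, fill the 3 characters in order: 6 choices, then 5, down to 4.
That product is 6 × 5 × 4 = 120.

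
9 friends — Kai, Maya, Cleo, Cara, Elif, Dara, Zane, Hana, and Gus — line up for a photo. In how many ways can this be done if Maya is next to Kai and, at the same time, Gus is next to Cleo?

20160

Treat {Maya,Kai} as one block (2 orders) and {Gus,Cleo} as another (2 orders).
That leaves 7 units to arrange: 2 × 2 × 7! = 4 × 5040 = 20160.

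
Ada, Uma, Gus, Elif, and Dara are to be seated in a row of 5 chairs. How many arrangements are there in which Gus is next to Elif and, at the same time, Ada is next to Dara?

24

Treat {Gus,Elif} as one block (2 orders) and {Ada,Dara} as another (2 orders).
That leaves 3 units to arrange: 2 × 2 × 3! = 4 × 6 = 24.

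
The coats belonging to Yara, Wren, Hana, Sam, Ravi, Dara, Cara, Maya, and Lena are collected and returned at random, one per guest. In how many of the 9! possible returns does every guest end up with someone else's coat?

133496

This is the derangement count D_9: permutations of 9 items with no fixed point.
By inclusion–exclusion this is Σ_{j=0}^{9} (−1)^j C(9,j)·(9−j)!.
Computing: 362880 − 362880 + 181440 − 60480 + 15120 − 3024 + 504 − 72 + 9 − 1 = 133496.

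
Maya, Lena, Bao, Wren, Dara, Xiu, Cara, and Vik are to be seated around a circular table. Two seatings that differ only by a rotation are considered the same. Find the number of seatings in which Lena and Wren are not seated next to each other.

3600

Without the restriction there are (7)! = 5040 seatings.
Those with Lena next to Wren: fuse the pair into one unit and seat 7 units around a circle — 2·(6)! = 1440.
Subtracting, 5040 − 1440 = 3600.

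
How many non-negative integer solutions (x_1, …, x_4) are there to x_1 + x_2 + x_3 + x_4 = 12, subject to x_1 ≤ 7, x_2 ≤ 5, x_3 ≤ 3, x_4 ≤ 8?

162

Without the upper bounds there are C(15,3) = 455 ways to split 12 among 4 variables.
Subtract solutions that violate a single cap (substitute x_i' = x_i − (cap_i+1)): x_1 ≥ 8 gives C(7,3) = 35; x_2 ≥ 6 gives C(9,3) = 84; x_3 ≥ 4 gives C(11,3) = 165; x_4 ≥ 9 gives C(6,3) = 20. Together 304.
Add back pairs where two caps are both exceeded: 0 + 1 + 0 + 10 + 0 + 0 = 11.
By inclusion–exclusion the count is 455 − 304 + 11 = 162.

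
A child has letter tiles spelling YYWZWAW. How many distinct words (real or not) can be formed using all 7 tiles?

420

Letter multiplicities in YYWZWAW: A×1, W×3, Y×2, Z×1.
So there are 7! / (3!·2!) = 420 distinguishable arrangements.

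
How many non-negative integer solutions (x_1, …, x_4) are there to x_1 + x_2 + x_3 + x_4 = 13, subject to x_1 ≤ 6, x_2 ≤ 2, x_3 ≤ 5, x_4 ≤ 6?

63

Without the upper bounds there are C(16,3) = 560 ways to split 13 among 4 variables.
Subtract solutions that violate a single cap (substitute x_i' = x_i − (cap_i+1)): x_1 ≥ 7 gives C(9,3) = 84; x_2 ≥ 3 gives C(13,3) = 286; x_3 ≥ 6 gives C(10,3) = 120; x_4 ≥ 7 gives C(9,3) = 84. Together 574.
Add back pairs where two caps are both exceeded: 20 + 1 + 0 + 35 + 20 + 1 = 77.
By inclusion–exclusion the count is 560 − 574 + 77 = 63.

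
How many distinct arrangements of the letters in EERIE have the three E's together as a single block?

Treat the 3 copies of E as a single block. The multiset to arrange is then {EEE, I, R}, 3 items in all.
All 3 items are distinct, so there are (3)! = 6 arrangements.

6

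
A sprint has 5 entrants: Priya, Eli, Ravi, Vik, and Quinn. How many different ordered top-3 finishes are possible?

60

There are 5 choices for 1st place, 4 for 2nd, and 3 for 3rd.
That gives 5 × 4 × 3 = 60.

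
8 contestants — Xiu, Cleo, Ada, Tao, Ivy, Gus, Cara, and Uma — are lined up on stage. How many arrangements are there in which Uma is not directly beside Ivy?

30240

Of the 8! = 40320 arrangements, those with Uma and Ivy adjacent number 2 × 7! = 10080 (treat the pair as a block with 2 internal orders).
So 40320 − 10080 = 30240 arrangements keep them apart.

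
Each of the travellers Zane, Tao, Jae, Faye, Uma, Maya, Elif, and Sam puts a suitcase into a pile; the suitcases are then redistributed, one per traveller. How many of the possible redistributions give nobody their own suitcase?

14833

Let Aᵢ be the assignments in which traveller i gets their own suitcase. We want the size of the complement of A₁∪…∪A_8.
By inclusion–exclusion this is Σ_{j=0}^{8} (−1)^j C(8,j)·(8−j)!.
Computing: 40320 − 40320 + 20160 − 6720 + 1680 − 336 + 56 − 8 + 1 = 14833.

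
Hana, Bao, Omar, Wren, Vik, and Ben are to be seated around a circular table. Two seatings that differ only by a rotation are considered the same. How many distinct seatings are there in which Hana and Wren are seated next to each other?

Glue Hana and Wren into a block (2 internal orders). Seating 5 units around a circle gives (4)! arrangements.
So 2 × (4)! = 2 × 24 = 48.

48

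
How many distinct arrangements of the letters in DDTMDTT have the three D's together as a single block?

Treat the 3 copies of D as a single block. The multiset to arrange is then {DDD, M, T, T, T}, 5 items in all.
That gives (5)!/(3!) = 20 arrangements.

20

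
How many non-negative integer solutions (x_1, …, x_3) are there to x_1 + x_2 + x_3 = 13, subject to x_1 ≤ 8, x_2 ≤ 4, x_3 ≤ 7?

25

Ignoring the caps, the number of non-negative solutions to x_1+…+x_3 = 13 is C(15,2) = 105.
Subtract solutions that violate a single cap (substitute x_i' = x_i − (cap_i+1)): x_1 ≥ 9 gives C(6,2) = 15; x_2 ≥ 5 gives C(10,2) = 45; x_3 ≥ 8 gives C(7,2) = 21. Together 81.
Add back pairs where two caps are both exceeded: 0 + 0 + 1 = 1.
By inclusion–exclusion the count is 105 − 81 + 1 = 25.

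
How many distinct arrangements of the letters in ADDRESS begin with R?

180

Fix R in the first position and arrange the remaining 6 letters.
Those 6 letters have D appearing twice and S appearing twice, giving (6)!/(2!·2!) = 180.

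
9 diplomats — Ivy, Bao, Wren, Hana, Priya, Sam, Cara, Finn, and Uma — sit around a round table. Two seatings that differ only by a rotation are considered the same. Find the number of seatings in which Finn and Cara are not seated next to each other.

30240

Without the restriction there are (8)! = 40320 seatings.
Seatings with Finn beside Cara: treat them as a block with 2 internal orders, giving 2 × (7)! = 10080.
Subtracting, 40320 − 10080 = 30240.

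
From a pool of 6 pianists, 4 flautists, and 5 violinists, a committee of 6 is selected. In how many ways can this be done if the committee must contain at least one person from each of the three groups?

4250

With no constraint there are C(15,6) = 5005 possible selections.
Subtract selections that omit an entire group: no pianists → C(9,6) = 84; no flautists → C(11,6) = 462; no violinists → C(10,6) = 210.
Add back selections omitting two groups (i.e. drawn from a single group): C(6,6) + C(4,6) + C(5,6) = 1.
By inclusion–exclusion: 5005 − 756 + 1 = 4250.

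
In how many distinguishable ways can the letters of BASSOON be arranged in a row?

Letter multiplicities in BASSOON: A×1, B×1, N×1, O×2, S×2.
Dividing 7! = 5040 by 2!·2! = 4 for the repeated letters gives 1260.

1260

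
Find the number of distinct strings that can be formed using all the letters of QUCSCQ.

QUCSCQ has 6 letters with C appearing twice and Q appearing twice.
Dividing 6! = 720 by 2!·2! = 4 for the repeated letters gives 180.

180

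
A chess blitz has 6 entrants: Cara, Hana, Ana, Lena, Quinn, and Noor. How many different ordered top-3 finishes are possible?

This is an ordered selection of 3 from 6: P(6,3).
That gives 6 × 5 × 4 = 120.

120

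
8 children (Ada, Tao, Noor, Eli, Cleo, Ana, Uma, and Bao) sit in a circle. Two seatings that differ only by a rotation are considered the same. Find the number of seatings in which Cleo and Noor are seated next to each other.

Treat {Cleo, Noor} as one unit (2 internal orders) and seat the resulting 7 units around the table: (6)! circular arrangements.
So 2 × (6)! = 2 × 720 = 1440.

1440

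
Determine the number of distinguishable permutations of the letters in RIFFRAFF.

840

The 8 letters of RIFFRAFF have repeats: F appearing 4 times and R appearing twice.
Dividing 8! = 40320 by 4!·2! = 48 for the repeated letters gives 840.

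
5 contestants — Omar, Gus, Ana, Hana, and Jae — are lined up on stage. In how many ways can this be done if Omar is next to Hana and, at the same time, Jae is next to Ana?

Treat {Omar,Hana} as one block (2 orders) and {Jae,Ana} as another (2 orders).
That leaves 3 units to arrange: 2 × 2 × 3! = 4 × 6 = 24.

24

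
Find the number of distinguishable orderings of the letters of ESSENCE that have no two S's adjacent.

Total arrangements of ESSENCE: 7!/(3!·2!) = 420.
Arrangements with the S's together: treat SS as one letter, giving (6)!/(3!) = 120.
Hence 420 − 120 = 300.

300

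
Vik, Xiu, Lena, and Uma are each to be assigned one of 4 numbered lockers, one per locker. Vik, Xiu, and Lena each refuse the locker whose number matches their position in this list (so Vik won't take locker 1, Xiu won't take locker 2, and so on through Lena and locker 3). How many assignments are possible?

11

Let Aᵢ (for i ∈ {1, 2, 3}) be the placements that put person i in their forbidden locker. Any j of these fix j positions, leaving (4−j)! ways to fill the rest, and there are C(3,j) ways to pick which j.
By inclusion–exclusion, the number of valid placements is Σ_{j=0}^{3} (−1)^j C(3,j)·(4−j)!.
Computing: 24 − 18 + 6 − 1 = 11.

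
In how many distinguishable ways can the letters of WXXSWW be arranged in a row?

60

The 6 letters of WXXSWW have repeats: W appearing 3 times and X appearing twice.
The number of distinct arrangements is 6!/(3!·2!) = 720/12 = 60.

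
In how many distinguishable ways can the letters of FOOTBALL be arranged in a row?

10080

Letter multiplicities in FOOTBALL: A×1, B×1, F×1, L×2, O×2, T×1.
Dividing 8! = 40320 by 2!·2! = 4 for the repeated letters gives 10080.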